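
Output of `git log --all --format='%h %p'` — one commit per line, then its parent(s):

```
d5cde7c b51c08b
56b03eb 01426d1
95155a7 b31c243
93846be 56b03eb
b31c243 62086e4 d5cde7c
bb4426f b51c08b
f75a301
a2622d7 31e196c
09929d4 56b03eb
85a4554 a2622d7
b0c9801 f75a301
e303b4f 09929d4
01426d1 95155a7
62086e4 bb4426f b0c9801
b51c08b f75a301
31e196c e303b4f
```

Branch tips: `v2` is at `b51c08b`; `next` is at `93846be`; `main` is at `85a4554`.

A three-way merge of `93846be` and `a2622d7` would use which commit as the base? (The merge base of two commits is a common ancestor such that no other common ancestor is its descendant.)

56b03eb

Ancestors of 93846be: {01426d1, 56b03eb, 62086e4, 93846be, 95155a7, b0c9801, b31c243, b51c08b, bb4426f, d5cde7c, f75a301}.
Ancestors of a2622d7: {01426d1, 09929d4, 31e196c, 56b03eb, 62086e4, 95155a7, a2622d7, b0c9801, b31c243, b51c08b, bb4426f, d5cde7c, e303b4f, f75a301}.
Common ancestors: {01426d1, 56b03eb, 62086e4, 95155a7, b0c9801, b31c243, b51c08b, bb4426f, d5cde7c, f75a301}.
Among these, 56b03eb is not an ancestor of any other common ancestor — it is the merge base.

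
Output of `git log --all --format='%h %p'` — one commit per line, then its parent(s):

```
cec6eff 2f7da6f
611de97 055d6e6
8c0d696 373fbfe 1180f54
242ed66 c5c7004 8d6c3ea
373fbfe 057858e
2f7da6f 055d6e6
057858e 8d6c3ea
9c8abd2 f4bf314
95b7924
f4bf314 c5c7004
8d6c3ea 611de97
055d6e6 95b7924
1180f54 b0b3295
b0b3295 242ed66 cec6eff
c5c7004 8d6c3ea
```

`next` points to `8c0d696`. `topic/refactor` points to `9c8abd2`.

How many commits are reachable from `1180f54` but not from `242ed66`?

Reachable from 1180f54: {055d6e6, 1180f54, 242ed66, 2f7da6f, 611de97, 8d6c3ea, 95b7924, b0b3295, c5c7004, cec6eff}.
Reachable from 242ed66: {055d6e6, 242ed66, 611de97, 8d6c3ea, 95b7924, c5c7004}.
In 1180f54's history but not 242ed66's: {1180f54, 2f7da6f, b0b3295, cec6eff} — 4 commits.

4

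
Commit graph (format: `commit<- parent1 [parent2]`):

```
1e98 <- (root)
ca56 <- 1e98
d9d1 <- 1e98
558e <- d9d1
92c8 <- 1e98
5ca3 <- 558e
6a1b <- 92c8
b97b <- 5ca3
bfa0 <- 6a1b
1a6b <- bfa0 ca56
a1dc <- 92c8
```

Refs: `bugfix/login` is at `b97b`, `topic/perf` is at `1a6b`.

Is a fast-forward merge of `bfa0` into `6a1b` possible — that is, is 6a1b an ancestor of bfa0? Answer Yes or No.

A fast-forward from 6a1b to bfa0 is possible iff 6a1b is an ancestor of bfa0.
Ancestors of bfa0: {1e98, 6a1b, 92c8, bfa0}.
6a1b is among them, so fast-forward is possible.

Yes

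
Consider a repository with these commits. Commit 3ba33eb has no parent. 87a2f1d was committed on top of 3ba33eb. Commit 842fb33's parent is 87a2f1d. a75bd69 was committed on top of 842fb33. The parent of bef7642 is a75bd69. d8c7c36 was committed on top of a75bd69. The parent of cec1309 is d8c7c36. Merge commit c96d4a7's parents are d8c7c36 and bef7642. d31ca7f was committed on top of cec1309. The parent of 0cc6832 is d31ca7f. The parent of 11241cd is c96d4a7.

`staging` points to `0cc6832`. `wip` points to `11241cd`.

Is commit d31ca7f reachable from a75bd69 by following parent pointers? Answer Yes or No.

No

Ancestors of a75bd69: {3ba33eb, 842fb33, 87a2f1d, a75bd69}.
d31ca7f is not in that set, so it is not an ancestor of a75bd69.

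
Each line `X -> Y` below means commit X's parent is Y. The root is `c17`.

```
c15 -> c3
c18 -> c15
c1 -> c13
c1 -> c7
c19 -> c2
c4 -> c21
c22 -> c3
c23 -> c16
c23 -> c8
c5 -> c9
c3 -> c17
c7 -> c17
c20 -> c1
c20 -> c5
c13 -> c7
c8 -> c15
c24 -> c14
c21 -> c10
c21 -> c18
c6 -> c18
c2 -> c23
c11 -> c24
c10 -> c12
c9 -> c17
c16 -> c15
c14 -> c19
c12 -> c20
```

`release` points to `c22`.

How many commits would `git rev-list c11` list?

Walking parent pointers from c11: reachable set = {c11, c14, c15, c16, c17, c19, c2, c23, c24, c3, c8}.
That is 11 commits.

11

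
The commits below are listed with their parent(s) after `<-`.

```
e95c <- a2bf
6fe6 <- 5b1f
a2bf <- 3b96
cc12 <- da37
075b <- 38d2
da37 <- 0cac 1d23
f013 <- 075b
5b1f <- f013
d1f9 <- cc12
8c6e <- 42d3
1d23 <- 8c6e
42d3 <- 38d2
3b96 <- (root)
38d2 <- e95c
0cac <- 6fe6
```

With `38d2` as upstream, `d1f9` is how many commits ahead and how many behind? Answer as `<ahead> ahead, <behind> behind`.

Reachable from d1f9: {075b, 0cac, 1d23, 38d2, 3b96, 42d3, 5b1f, 6fe6, 8c6e, a2bf, cc12, d1f9, da37, e95c, f013}.
Reachable from 38d2: {38d2, 3b96, a2bf, e95c}.
Only in d1f9's history (ahead): {075b, 0cac, 1d23, 42d3, 5b1f, 6fe6, 8c6e, cc12, d1f9, da37, f013} — 11.
Only in 38d2's history (behind): {} — 0.

11 ahead, 0 behind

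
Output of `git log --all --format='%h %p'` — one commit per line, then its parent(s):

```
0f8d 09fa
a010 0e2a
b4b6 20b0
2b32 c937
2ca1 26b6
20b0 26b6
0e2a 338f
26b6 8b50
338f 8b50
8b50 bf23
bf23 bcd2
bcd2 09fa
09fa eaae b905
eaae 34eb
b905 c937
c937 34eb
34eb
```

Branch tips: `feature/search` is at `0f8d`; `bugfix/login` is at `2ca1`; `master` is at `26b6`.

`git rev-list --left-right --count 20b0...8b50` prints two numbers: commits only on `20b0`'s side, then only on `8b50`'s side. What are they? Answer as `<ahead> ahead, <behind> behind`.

2 ahead, 0 behind

Reachable from 20b0: {09fa, 20b0, 26b6, 34eb, 8b50, b905, bcd2, bf23, c937, eaae}.
Reachable from 8b50: {09fa, 34eb, 8b50, b905, bcd2, bf23, c937, eaae}.
Only in 20b0's history (ahead): {20b0, 26b6} — 2.
Only in 8b50's history (behind): {} — 0.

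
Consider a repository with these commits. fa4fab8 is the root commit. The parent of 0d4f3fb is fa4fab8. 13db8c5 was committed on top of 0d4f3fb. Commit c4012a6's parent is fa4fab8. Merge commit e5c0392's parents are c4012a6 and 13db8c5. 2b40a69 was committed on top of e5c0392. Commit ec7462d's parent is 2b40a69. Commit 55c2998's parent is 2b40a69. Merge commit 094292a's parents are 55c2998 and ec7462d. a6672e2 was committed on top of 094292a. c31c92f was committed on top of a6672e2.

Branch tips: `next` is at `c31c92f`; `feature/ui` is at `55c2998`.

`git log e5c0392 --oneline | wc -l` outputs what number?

Walking parent pointers from e5c0392: reachable set = {0d4f3fb, 13db8c5, c4012a6, e5c0392, fa4fab8}.
That is 5 commits.

5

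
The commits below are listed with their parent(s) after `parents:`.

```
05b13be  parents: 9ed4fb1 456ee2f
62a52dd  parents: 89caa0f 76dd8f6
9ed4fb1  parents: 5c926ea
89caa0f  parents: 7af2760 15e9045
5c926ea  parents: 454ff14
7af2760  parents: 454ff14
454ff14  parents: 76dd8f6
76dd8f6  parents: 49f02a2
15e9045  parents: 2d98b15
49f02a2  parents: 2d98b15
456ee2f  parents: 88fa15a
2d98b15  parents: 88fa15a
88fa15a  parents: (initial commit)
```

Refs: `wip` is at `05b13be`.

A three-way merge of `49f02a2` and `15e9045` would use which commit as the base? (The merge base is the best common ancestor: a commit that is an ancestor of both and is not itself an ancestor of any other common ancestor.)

Ancestors of 49f02a2: {2d98b15, 49f02a2, 88fa15a}.
Ancestors of 15e9045: {15e9045, 2d98b15, 88fa15a}.
Common ancestors: {2d98b15, 88fa15a}.
Among these, 2d98b15 is not an ancestor of any other common ancestor — it is the merge base.

2d98b15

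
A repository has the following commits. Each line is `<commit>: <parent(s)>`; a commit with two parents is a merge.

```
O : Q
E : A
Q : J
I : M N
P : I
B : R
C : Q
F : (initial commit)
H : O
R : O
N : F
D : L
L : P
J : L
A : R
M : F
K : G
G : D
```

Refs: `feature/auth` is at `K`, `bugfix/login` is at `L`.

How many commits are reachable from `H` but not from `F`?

9

Reachable from H: {F, H, I, J, L, M, N, O, P, Q}.
Reachable from F: {F}.
In H's history but not F's: {H, I, J, L, M, N, O, P, Q} — 9 commits.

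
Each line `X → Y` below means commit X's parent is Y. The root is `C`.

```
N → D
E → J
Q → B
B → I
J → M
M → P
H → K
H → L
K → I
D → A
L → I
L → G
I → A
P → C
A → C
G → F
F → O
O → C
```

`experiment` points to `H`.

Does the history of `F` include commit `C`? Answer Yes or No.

Yes

Ancestors of F (commits reachable by following parents): {C, F, O}.
C is in that set, so it is an ancestor of F.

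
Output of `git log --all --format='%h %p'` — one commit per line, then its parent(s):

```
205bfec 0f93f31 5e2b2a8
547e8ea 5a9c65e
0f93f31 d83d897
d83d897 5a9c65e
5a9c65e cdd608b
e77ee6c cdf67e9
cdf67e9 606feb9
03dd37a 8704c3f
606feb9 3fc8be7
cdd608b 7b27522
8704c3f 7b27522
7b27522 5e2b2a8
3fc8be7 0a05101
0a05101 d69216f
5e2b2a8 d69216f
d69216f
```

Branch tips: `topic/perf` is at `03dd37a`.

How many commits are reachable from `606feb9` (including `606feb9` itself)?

Walking parent pointers from 606feb9: reachable set = {0a05101, 3fc8be7, 606feb9, d69216f}.
That is 4 commits.

4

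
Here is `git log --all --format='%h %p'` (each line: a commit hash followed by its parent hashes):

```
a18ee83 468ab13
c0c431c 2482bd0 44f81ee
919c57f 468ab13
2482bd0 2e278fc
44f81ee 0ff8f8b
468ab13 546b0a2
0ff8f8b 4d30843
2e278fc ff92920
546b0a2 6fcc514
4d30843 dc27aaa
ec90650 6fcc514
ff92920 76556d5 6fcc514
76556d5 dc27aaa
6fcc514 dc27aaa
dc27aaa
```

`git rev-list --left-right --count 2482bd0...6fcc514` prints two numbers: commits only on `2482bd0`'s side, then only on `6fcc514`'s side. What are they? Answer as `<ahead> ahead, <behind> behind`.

Reachable from 2482bd0: {2482bd0, 2e278fc, 6fcc514, 76556d5, dc27aaa, ff92920}.
Reachable from 6fcc514: {6fcc514, dc27aaa}.
Only in 2482bd0's history (ahead): {2482bd0, 2e278fc, 76556d5, ff92920} — 4.
Only in 6fcc514's history (behind): {} — 0.

4 ahead, 0 behind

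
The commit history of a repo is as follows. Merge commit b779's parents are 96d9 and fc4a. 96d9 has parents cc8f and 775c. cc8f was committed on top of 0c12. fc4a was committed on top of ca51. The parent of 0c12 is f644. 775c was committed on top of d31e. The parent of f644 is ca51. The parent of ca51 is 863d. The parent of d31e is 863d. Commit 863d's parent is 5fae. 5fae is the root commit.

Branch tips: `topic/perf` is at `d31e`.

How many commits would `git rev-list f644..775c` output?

Reachable from 775c: {5fae, 775c, 863d, d31e}.
Reachable from f644: {5fae, 863d, ca51, f644}.
In 775c's history but not f644's: {775c, d31e} — 2 commits.

2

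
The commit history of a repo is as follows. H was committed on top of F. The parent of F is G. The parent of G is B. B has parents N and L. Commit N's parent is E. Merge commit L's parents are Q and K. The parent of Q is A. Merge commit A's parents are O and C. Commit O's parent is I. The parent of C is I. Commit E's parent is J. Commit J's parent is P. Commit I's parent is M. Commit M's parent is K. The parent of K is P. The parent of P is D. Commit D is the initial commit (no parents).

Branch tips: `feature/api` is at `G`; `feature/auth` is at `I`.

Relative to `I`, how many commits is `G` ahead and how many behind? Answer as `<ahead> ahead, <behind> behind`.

10 ahead, 0 behind

Reachable from G: {A, B, C, D, E, G, I, J, K, L, M, N, O, P, Q}.
Reachable from I: {D, I, K, M, P}.
Only in G's history (ahead): {A, B, C, E, G, J, L, N, O, Q} — 10.
Only in I's history (behind): {} — 0.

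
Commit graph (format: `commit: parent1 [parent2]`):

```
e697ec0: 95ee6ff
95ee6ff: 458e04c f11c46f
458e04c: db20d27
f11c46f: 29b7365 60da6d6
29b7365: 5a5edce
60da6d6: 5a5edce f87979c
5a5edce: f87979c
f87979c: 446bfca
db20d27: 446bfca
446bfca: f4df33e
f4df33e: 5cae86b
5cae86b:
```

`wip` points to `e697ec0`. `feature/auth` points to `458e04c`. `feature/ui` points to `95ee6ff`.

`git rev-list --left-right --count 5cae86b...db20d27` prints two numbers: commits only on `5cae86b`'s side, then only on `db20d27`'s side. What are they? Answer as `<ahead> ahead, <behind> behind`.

Reachable from 5cae86b: {5cae86b}.
Reachable from db20d27: {446bfca, 5cae86b, db20d27, f4df33e}.
Only in 5cae86b's history (ahead): {} — 0.
Only in db20d27's history (behind): {446bfca, db20d27, f4df33e} — 3.

0 ahead, 3 behind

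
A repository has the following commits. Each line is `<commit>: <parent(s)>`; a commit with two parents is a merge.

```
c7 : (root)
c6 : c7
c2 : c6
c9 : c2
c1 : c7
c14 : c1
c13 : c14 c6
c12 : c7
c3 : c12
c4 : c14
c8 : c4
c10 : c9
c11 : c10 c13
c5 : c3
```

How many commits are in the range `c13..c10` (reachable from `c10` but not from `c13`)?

Reachable from c10: {c10, c2, c6, c7, c9}.
Reachable from c13: {c1, c13, c14, c6, c7}.
In c10's history but not c13's: {c10, c2, c9} — 3 commits.

3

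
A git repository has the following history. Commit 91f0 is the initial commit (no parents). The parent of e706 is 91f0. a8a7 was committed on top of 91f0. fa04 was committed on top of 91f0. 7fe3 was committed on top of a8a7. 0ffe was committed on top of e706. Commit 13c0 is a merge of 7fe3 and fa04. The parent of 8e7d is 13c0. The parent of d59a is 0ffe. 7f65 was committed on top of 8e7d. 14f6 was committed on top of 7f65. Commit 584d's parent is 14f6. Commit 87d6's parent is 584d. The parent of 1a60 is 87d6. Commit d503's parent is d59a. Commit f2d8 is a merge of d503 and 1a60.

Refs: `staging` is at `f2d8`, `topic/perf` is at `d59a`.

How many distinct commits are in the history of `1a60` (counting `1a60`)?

11

Walking parent pointers from 1a60: reachable set = {13c0, 14f6, 1a60, 584d, 7f65, 7fe3, 87d6, 8e7d, 91f0, a8a7, fa04}.
That is 11 commits.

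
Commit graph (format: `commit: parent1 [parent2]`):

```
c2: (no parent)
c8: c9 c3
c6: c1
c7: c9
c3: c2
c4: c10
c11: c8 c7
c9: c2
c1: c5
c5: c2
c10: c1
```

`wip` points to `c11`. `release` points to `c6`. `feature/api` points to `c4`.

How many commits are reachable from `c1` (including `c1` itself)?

3

Walking parent pointers from c1: reachable set = {c1, c2, c5}.
That is 3 commits.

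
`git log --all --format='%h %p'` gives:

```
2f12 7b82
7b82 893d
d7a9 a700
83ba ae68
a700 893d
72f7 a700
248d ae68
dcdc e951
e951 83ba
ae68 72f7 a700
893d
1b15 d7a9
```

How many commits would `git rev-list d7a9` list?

3

Walking parent pointers from d7a9: reachable set = {893d, a700, d7a9}.
That is 3 commits.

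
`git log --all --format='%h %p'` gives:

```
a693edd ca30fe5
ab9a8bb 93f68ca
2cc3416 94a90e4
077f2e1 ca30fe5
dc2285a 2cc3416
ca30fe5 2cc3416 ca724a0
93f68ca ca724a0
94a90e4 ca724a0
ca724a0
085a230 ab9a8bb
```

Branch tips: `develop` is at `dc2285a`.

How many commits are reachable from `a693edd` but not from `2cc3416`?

Reachable from a693edd: {2cc3416, 94a90e4, a693edd, ca30fe5, ca724a0}.
Reachable from 2cc3416: {2cc3416, 94a90e4, ca724a0}.
In a693edd's history but not 2cc3416's: {a693edd, ca30fe5} — 2 commits.

2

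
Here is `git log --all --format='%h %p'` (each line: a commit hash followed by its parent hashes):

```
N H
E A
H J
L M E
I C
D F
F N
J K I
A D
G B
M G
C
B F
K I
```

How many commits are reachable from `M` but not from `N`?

4

Reachable from M: {B, C, F, G, H, I, J, K, M, N}.
Reachable from N: {C, H, I, J, K, N}.
In M's history but not N's: {B, F, G, M} — 4 commits.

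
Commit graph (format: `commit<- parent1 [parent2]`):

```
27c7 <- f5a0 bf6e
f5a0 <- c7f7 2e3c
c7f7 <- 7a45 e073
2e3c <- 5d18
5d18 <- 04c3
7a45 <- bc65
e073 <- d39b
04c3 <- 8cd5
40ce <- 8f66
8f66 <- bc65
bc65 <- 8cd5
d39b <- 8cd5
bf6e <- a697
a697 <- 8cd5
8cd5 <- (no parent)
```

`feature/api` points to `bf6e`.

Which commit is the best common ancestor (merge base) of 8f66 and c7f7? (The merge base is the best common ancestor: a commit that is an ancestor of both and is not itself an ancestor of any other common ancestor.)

Ancestors of 8f66: {8cd5, 8f66, bc65}.
Ancestors of c7f7: {7a45, 8cd5, bc65, c7f7, d39b, e073}.
Common ancestors: {8cd5, bc65}.
Among these, bc65 is not an ancestor of any other common ancestor — it is the merge base.

bc65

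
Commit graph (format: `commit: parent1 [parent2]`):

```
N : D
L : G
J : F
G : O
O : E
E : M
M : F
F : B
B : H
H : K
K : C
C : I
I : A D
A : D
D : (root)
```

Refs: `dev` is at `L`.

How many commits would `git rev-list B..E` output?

3

Reachable from E: {A, B, C, D, E, F, H, I, K, M}.
Reachable from B: {A, B, C, D, H, I, K}.
In E's history but not B's: {E, F, M} — 3 commits.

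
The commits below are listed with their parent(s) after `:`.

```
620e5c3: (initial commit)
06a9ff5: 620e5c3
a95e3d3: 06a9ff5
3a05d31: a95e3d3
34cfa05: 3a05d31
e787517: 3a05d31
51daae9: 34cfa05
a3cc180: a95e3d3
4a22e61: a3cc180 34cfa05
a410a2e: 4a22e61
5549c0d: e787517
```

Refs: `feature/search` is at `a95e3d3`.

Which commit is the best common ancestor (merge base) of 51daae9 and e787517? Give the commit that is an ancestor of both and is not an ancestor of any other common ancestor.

3a05d31

Ancestors of 51daae9: {06a9ff5, 34cfa05, 3a05d31, 51daae9, 620e5c3, a95e3d3}.
Ancestors of e787517: {06a9ff5, 3a05d31, 620e5c3, a95e3d3, e787517}.
Common ancestors: {06a9ff5, 3a05d31, 620e5c3, a95e3d3}.
Among these, 3a05d31 is not an ancestor of any other common ancestor — it is the merge base.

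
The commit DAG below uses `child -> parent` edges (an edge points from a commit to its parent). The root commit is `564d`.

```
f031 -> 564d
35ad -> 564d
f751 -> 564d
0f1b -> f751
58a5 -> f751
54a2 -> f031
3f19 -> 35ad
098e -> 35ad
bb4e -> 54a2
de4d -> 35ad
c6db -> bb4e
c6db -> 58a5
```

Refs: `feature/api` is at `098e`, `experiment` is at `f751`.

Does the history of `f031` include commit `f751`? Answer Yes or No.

No

Ancestors of f031: {564d, f031}.
f751 is not in that set, so it is not an ancestor of f031.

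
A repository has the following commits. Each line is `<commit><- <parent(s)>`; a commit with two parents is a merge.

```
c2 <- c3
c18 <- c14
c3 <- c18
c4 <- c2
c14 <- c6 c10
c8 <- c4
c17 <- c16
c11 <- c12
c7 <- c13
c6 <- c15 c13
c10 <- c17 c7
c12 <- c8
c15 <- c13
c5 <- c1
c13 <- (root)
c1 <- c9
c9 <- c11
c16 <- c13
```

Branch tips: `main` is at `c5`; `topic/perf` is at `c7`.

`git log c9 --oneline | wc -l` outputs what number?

Walking parent pointers from c9: reachable set = {c10, c11, c12, c13, c14, c15, c16, c17, c18, c2, c3, c4, c6, c7, c8, c9}.
That is 16 commits.

16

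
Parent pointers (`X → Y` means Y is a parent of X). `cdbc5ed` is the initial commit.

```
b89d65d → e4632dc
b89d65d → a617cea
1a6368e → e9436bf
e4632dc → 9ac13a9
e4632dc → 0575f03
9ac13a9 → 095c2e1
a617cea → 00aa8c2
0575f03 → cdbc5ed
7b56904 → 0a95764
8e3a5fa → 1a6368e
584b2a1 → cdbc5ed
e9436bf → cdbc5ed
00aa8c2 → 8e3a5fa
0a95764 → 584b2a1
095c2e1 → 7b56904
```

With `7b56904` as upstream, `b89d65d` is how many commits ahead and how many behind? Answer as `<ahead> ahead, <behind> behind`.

10 ahead, 0 behind

Reachable from b89d65d: {00aa8c2, 0575f03, 095c2e1, 0a95764, 1a6368e, 584b2a1, 7b56904, 8e3a5fa, 9ac13a9, a617cea, b89d65d, cdbc5ed, e4632dc, e9436bf}.
Reachable from 7b56904: {0a95764, 584b2a1, 7b56904, cdbc5ed}.
Only in b89d65d's history (ahead): {00aa8c2, 0575f03, 095c2e1, 1a6368e, 8e3a5fa, 9ac13a9, a617cea, b89d65d, e4632dc, e9436bf} — 10.
Only in 7b56904's history (behind): {} — 0.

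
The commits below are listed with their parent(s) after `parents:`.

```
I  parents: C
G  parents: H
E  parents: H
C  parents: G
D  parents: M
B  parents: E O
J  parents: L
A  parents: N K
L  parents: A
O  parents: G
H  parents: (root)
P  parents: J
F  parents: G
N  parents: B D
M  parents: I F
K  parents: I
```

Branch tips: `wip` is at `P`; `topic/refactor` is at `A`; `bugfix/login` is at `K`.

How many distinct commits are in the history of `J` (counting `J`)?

Walking parent pointers from J: reachable set = {A, B, C, D, E, F, G, H, I, J, K, L, M, N, O}.
That is 15 commits.

15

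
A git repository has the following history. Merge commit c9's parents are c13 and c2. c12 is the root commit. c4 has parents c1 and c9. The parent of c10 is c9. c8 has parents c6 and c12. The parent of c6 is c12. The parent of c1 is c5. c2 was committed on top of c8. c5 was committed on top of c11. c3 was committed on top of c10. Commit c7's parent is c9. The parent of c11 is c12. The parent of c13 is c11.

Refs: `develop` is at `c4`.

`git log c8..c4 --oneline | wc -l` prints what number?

Reachable from c4: {c1, c11, c12, c13, c2, c4, c5, c6, c8, c9}.
Reachable from c8: {c12, c6, c8}.
In c4's history but not c8's: {c1, c11, c13, c2, c4, c5, c9} — 7 commits.

7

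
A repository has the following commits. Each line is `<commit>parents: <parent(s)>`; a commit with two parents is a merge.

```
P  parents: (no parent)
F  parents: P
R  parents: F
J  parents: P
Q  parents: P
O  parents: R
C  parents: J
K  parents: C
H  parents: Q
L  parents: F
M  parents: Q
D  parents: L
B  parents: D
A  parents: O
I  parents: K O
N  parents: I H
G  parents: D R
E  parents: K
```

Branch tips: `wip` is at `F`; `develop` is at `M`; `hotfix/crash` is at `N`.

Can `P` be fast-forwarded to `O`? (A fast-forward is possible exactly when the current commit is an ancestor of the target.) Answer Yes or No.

Yes

A fast-forward from P to O is possible iff P is an ancestor of O.
Ancestors of O: {F, O, P, R}.
P is among them, so fast-forward is possible.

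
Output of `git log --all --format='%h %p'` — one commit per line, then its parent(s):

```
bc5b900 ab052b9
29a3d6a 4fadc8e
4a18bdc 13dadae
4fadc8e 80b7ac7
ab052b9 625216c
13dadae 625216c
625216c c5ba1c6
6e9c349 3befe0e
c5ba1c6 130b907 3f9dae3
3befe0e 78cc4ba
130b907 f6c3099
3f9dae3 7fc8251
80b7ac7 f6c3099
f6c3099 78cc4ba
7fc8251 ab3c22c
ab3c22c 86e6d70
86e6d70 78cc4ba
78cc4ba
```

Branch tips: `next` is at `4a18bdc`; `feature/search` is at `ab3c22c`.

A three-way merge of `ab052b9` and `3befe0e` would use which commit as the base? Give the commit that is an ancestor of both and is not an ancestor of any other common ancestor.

Ancestors of ab052b9: {130b907, 3f9dae3, 625216c, 78cc4ba, 7fc8251, 86e6d70, ab052b9, ab3c22c, c5ba1c6, f6c3099}.
Ancestors of 3befe0e: {3befe0e, 78cc4ba}.
Common ancestors: {78cc4ba}.
The only common ancestor is 78cc4ba, so it is the merge base.

78cc4ba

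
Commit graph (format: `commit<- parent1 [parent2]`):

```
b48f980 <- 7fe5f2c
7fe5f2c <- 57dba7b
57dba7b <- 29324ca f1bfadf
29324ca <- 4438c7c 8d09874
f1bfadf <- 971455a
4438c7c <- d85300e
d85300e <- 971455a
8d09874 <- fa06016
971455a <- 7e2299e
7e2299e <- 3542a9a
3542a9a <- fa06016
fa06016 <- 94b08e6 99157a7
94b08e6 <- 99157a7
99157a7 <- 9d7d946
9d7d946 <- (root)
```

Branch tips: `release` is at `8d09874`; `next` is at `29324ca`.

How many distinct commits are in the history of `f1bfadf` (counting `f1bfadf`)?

8

Walking parent pointers from f1bfadf: reachable set = {3542a9a, 7e2299e, 94b08e6, 971455a, 99157a7, 9d7d946, f1bfadf, fa06016}.
That is 8 commits.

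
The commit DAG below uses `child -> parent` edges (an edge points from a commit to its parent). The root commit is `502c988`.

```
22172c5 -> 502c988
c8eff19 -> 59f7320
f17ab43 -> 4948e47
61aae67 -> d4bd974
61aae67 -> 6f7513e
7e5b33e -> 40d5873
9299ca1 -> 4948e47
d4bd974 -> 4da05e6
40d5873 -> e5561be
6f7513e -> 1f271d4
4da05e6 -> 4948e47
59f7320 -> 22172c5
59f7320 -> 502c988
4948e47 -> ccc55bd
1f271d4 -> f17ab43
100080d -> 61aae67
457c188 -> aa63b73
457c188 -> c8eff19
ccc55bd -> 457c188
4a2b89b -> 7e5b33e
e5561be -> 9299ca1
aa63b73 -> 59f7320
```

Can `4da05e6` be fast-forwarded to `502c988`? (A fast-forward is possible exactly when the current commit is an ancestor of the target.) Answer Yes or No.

No

A fast-forward from 4da05e6 to 502c988 is possible iff 4da05e6 is an ancestor of 502c988.
Ancestors of 502c988: {502c988}.
4da05e6 is not among them, so fast-forward is not possible.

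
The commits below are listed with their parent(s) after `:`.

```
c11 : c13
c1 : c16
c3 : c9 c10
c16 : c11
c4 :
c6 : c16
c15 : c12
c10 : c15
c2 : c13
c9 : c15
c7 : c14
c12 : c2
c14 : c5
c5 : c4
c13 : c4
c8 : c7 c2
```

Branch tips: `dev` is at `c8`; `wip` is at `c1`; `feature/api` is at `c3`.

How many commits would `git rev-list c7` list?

4

Walking parent pointers from c7: reachable set = {c14, c4, c5, c7}.
That is 4 commits.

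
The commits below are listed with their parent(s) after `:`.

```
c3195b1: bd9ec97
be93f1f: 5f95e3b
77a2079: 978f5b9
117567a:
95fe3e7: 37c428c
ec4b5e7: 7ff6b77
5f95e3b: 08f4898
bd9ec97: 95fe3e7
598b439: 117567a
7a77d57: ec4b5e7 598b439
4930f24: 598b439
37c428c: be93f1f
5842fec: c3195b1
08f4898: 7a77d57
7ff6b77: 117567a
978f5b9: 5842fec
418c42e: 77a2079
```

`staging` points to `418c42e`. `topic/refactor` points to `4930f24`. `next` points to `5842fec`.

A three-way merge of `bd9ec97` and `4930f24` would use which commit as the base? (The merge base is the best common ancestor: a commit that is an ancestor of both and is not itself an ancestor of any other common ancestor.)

598b439

Ancestors of bd9ec97: {08f4898, 117567a, 37c428c, 598b439, 5f95e3b, 7a77d57, 7ff6b77, 95fe3e7, bd9ec97, be93f1f, ec4b5e7}.
Ancestors of 4930f24: {117567a, 4930f24, 598b439}.
Common ancestors: {117567a, 598b439}.
Among these, 598b439 is not an ancestor of any other common ancestor — it is the merge base.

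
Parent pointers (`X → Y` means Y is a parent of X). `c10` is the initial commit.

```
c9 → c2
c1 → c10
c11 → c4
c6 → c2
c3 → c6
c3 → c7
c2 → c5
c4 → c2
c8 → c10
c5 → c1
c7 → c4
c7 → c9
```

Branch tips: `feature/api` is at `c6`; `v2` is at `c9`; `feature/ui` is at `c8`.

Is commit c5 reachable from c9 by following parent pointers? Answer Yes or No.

Yes

Ancestors of c9 (commits reachable by following parents): {c1, c10, c2, c5, c9}.
c5 is in that set, so it is an ancestor of c9.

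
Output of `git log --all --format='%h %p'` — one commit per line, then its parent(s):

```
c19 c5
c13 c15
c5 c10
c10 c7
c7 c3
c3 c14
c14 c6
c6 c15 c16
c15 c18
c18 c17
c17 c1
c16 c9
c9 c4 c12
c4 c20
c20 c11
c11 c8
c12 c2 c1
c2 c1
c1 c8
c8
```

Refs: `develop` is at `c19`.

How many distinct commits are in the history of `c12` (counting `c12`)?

4

Walking parent pointers from c12: reachable set = {c1, c12, c2, c8}.
That is 4 commits.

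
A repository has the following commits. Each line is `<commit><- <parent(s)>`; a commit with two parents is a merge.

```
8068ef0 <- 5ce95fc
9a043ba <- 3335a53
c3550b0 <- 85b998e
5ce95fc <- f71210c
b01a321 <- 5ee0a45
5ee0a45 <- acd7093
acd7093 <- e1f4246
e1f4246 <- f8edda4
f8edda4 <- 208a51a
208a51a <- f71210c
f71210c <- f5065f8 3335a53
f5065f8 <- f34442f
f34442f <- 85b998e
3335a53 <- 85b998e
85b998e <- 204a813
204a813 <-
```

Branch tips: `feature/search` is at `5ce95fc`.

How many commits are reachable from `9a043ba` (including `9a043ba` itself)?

Walking parent pointers from 9a043ba: reachable set = {204a813, 3335a53, 85b998e, 9a043ba}.
That is 4 commits.

4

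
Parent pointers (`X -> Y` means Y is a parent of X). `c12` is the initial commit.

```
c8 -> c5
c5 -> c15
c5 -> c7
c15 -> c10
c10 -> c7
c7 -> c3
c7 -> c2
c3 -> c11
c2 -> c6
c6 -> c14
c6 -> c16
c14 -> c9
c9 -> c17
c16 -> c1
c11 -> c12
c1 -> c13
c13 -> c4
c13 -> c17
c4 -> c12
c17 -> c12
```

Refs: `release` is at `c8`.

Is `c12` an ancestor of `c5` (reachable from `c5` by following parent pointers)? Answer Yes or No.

Yes

Ancestors of c5 (commits reachable by following parents): {c1, c10, c11, c12, c13, c14, c15, c16, c17, c2, c3, c4, c5, c6, c7, c9}.
c12 is in that set, so it is an ancestor of c5.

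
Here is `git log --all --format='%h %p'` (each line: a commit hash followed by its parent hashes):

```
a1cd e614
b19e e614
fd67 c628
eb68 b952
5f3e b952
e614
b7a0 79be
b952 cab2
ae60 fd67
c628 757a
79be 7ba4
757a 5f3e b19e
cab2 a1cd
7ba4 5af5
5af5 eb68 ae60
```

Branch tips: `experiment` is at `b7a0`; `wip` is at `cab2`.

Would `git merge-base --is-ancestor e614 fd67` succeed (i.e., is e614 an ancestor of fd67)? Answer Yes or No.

Ancestors of fd67 (commits reachable by following parents): {5f3e, 757a, a1cd, b19e, b952, c628, cab2, e614, fd67}.
e614 is in that set, so it is an ancestor of fd67.

Yes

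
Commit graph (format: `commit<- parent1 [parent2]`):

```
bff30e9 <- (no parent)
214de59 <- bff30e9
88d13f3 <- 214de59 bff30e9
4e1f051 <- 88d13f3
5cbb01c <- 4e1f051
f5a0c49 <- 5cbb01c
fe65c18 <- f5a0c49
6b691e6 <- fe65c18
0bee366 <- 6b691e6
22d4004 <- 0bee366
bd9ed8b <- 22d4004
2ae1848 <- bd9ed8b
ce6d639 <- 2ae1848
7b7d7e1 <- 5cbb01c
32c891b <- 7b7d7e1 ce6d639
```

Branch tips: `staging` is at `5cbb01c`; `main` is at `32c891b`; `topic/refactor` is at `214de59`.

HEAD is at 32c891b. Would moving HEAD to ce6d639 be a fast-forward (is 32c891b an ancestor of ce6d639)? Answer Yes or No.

No

A fast-forward from 32c891b to ce6d639 is possible iff 32c891b is an ancestor of ce6d639.
Ancestors of ce6d639: {0bee366, 214de59, 22d4004, 2ae1848, 4e1f051, 5cbb01c, 6b691e6, 88d13f3, bd9ed8b, bff30e9, ce6d639, f5a0c49, fe65c18}.
32c891b is not among them, so fast-forward is not possible.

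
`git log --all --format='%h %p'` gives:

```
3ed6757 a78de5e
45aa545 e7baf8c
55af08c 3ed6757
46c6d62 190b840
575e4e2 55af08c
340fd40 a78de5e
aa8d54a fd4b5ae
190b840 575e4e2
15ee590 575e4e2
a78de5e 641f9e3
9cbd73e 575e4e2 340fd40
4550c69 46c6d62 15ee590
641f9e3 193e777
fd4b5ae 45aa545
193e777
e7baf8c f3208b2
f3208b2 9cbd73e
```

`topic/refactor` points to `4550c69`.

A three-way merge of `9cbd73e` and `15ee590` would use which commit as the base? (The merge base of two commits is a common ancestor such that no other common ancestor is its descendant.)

Ancestors of 9cbd73e: {193e777, 340fd40, 3ed6757, 55af08c, 575e4e2, 641f9e3, 9cbd73e, a78de5e}.
Ancestors of 15ee590: {15ee590, 193e777, 3ed6757, 55af08c, 575e4e2, 641f9e3, a78de5e}.
Common ancestors: {193e777, 3ed6757, 55af08c, 575e4e2, 641f9e3, a78de5e}.
Among these, 575e4e2 is not an ancestor of any other common ancestor — it is the merge base.

575e4e2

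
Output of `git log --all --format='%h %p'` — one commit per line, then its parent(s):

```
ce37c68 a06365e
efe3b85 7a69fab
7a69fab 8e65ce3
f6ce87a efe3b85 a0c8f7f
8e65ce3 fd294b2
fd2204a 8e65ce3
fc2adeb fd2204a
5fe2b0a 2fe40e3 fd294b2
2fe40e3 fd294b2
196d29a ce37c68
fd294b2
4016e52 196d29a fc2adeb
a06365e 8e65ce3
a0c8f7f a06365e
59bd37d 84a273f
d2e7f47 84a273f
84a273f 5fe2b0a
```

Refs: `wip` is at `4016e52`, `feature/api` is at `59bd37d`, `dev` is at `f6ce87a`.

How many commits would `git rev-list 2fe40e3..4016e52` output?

Reachable from 4016e52: {196d29a, 4016e52, 8e65ce3, a06365e, ce37c68, fc2adeb, fd2204a, fd294b2}.
Reachable from 2fe40e3: {2fe40e3, fd294b2}.
In 4016e52's history but not 2fe40e3's: {196d29a, 4016e52, 8e65ce3, a06365e, ce37c68, fc2adeb, fd2204a} — 7 commits.

7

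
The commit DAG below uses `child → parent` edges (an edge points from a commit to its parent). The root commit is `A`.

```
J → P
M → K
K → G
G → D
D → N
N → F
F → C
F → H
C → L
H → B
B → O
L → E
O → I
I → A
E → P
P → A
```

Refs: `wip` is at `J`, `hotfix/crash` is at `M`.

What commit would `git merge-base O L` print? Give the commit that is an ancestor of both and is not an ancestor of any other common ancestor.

Ancestors of O: {A, I, O}.
Ancestors of L: {A, E, L, P}.
Common ancestors: {A}.
The only common ancestor is A, so it is the merge base.

A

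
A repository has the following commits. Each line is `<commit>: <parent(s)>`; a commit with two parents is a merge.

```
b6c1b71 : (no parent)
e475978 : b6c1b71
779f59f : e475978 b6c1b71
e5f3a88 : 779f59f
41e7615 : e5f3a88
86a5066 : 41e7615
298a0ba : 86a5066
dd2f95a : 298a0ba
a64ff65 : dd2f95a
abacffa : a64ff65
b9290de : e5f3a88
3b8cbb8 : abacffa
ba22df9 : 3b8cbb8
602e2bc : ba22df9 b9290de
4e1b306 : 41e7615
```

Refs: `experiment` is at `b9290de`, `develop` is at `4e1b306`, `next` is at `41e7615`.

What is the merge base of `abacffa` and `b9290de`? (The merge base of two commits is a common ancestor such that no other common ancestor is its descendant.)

Ancestors of abacffa: {298a0ba, 41e7615, 779f59f, 86a5066, a64ff65, abacffa, b6c1b71, dd2f95a, e475978, e5f3a88}.
Ancestors of b9290de: {779f59f, b6c1b71, b9290de, e475978, e5f3a88}.
Common ancestors: {779f59f, b6c1b71, e475978, e5f3a88}.
Among these, e5f3a88 is not an ancestor of any other common ancestor — it is the merge base.

e5f3a88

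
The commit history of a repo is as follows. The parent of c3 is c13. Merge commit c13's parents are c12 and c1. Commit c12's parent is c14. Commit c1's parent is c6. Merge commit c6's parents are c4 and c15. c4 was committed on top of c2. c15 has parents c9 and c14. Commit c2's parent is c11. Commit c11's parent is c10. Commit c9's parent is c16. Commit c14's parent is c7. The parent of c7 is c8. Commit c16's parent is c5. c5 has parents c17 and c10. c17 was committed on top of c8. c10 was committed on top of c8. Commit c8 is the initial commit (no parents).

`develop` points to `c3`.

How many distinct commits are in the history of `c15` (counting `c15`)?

Walking parent pointers from c15: reachable set = {c10, c14, c15, c16, c17, c5, c7, c8, c9}.
That is 9 commits.

9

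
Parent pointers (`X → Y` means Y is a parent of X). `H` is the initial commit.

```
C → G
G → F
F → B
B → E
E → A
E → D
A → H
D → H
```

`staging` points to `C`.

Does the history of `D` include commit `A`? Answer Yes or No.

No

Ancestors of D: {D, H}.
A is not in that set, so it is not an ancestor of D.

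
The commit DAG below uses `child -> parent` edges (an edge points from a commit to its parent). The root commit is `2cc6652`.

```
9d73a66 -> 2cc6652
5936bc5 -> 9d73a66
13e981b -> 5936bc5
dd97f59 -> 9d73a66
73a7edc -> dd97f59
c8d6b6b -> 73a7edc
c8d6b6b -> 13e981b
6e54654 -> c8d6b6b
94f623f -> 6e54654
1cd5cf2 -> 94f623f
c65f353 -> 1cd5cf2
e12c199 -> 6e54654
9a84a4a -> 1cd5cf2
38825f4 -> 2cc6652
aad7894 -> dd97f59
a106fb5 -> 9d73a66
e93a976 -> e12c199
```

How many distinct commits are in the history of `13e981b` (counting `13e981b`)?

4

Walking parent pointers from 13e981b: reachable set = {13e981b, 2cc6652, 5936bc5, 9d73a66}.
That is 4 commits.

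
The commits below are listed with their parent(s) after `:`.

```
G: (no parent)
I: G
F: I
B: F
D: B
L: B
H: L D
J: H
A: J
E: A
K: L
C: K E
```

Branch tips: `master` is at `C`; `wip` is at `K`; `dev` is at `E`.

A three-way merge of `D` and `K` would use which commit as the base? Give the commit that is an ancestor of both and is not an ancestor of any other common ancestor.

Ancestors of D: {B, D, F, G, I}.
Ancestors of K: {B, F, G, I, K, L}.
Common ancestors: {B, F, G, I}.
Among these, B is not an ancestor of any other common ancestor — it is the merge base.

B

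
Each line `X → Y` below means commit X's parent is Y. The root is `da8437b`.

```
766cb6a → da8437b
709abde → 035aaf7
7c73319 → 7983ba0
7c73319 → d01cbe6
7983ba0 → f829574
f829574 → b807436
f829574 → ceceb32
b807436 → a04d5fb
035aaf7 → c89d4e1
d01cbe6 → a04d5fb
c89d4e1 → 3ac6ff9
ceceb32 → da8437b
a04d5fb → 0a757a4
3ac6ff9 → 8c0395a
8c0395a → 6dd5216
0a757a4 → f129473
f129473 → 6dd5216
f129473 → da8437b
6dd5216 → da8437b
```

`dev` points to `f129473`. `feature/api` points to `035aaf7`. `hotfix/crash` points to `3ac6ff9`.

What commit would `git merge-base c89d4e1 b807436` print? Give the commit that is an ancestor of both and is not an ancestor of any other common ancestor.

Ancestors of c89d4e1: {3ac6ff9, 6dd5216, 8c0395a, c89d4e1, da8437b}.
Ancestors of b807436: {0a757a4, 6dd5216, a04d5fb, b807436, da8437b, f129473}.
Common ancestors: {6dd5216, da8437b}.
Among these, 6dd5216 is not an ancestor of any other common ancestor — it is the merge base.

6dd5216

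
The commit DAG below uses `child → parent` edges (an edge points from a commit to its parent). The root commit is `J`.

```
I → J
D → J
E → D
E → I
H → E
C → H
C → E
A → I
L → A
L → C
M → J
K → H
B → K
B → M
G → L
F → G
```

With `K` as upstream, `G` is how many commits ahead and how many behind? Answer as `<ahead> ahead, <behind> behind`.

4 ahead, 1 behind

Reachable from G: {A, C, D, E, G, H, I, J, L}.
Reachable from K: {D, E, H, I, J, K}.
Only in G's history (ahead): {A, C, G, L} — 4.
Only in K's history (behind): {K} — 1.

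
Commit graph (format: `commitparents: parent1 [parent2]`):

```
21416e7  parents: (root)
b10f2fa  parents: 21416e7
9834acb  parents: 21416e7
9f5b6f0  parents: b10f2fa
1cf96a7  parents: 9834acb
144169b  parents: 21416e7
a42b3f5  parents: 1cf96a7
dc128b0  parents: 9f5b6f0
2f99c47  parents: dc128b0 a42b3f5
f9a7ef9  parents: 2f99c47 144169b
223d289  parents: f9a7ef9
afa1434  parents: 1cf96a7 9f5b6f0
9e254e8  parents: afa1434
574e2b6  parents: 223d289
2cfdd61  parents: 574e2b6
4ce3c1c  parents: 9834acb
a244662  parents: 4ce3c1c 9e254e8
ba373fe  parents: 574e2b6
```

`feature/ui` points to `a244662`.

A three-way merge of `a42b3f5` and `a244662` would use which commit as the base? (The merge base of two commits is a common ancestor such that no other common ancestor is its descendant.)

1cf96a7

Ancestors of a42b3f5: {1cf96a7, 21416e7, 9834acb, a42b3f5}.
Ancestors of a244662: {1cf96a7, 21416e7, 4ce3c1c, 9834acb, 9e254e8, 9f5b6f0, a244662, afa1434, b10f2fa}.
Common ancestors: {1cf96a7, 21416e7, 9834acb}.
Among these, 1cf96a7 is not an ancestor of any other common ancestor — it is the merge base.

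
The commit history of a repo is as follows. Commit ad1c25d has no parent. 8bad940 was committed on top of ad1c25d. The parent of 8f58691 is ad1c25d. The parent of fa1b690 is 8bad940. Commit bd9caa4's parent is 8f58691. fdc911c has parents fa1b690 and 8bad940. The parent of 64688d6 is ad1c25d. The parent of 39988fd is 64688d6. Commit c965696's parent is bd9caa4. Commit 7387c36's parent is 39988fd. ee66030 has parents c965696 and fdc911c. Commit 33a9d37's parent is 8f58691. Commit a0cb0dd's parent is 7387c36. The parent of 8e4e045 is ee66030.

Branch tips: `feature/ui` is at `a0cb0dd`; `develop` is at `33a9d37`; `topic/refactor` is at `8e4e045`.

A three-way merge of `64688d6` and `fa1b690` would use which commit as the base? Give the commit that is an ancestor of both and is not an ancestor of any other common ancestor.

Ancestors of 64688d6: {64688d6, ad1c25d}.
Ancestors of fa1b690: {8bad940, ad1c25d, fa1b690}.
Common ancestors: {ad1c25d}.
The only common ancestor is ad1c25d, so it is the merge base.

ad1c25d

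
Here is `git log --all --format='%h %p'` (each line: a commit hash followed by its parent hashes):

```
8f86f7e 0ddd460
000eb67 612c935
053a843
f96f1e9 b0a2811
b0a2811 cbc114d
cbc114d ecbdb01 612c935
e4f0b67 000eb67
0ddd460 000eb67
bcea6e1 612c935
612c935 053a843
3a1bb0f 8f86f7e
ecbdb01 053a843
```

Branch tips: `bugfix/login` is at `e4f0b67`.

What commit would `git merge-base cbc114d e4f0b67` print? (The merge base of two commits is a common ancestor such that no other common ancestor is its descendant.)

Ancestors of cbc114d: {053a843, 612c935, cbc114d, ecbdb01}.
Ancestors of e4f0b67: {000eb67, 053a843, 612c935, e4f0b67}.
Common ancestors: {053a843, 612c935}.
Among these, 612c935 is not an ancestor of any other common ancestor — it is the merge base.

612c935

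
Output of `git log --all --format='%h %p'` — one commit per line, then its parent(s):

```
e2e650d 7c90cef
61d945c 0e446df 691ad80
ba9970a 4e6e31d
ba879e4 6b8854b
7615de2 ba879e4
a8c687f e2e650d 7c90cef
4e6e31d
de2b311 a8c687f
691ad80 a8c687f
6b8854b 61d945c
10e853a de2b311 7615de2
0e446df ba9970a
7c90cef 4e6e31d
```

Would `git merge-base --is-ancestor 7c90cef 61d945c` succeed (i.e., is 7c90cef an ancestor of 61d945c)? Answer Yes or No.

Ancestors of 61d945c (commits reachable by following parents): {0e446df, 4e6e31d, 61d945c, 691ad80, 7c90cef, a8c687f, ba9970a, e2e650d}.
7c90cef is in that set, so it is an ancestor of 61d945c.

Yes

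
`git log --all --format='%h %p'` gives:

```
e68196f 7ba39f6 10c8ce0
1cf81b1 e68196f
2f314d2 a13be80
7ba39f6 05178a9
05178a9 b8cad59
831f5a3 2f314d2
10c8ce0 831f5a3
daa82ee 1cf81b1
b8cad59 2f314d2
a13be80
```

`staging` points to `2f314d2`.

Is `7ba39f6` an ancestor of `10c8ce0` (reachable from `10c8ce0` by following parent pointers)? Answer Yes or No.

No

Ancestors of 10c8ce0: {10c8ce0, 2f314d2, 831f5a3, a13be80}.
7ba39f6 is not in that set, so it is not an ancestor of 10c8ce0.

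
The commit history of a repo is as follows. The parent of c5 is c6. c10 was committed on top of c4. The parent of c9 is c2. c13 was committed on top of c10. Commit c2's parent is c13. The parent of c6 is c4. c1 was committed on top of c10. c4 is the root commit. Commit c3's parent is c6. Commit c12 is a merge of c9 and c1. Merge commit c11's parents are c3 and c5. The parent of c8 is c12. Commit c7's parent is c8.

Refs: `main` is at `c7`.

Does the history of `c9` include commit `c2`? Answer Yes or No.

Yes

Ancestors of c9 (commits reachable by following parents): {c10, c13, c2, c4, c9}.
c2 is in that set, so it is an ancestor of c9.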